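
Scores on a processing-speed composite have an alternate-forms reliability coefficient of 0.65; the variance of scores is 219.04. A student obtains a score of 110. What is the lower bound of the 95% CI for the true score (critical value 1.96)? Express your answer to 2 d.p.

SD = √219.04 = 14.80000
SEM = 14.80000×√(1 − 0.65000) ≃ 8.75580
Margin = 1.96 × 8.75580 ≃ 17.16136
Lower limit = 110 − 17.16136 ≃ 92.83864

92.84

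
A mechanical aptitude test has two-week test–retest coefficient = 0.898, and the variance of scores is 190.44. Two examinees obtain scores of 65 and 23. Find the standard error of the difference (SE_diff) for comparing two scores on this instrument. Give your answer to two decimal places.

6.23

SD = √190.44 ≈ 13.800
The standard error of measurement is 13.800*√(1 − 0.898) ≈ 13.800*0.319 ≈ 4.407.
Standard error of the difference = 4.407·√2 ≈ 6.233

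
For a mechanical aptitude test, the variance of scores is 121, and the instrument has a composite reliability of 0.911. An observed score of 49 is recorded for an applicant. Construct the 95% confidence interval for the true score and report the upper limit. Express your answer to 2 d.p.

SD = √121 = 11.00000
SEM = 11.00000*√(1 − 0.91100) ≈ 3.28162
Half-width = 1.96*3.28162 ≈ 6.43197
Upper bound: 49 + 6.43197 = 55.43197

55.43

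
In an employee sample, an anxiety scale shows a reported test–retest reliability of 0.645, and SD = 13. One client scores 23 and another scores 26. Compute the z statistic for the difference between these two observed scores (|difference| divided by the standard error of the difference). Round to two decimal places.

SEM = 13.0000*√(1 − 0.6450) ≈ 7.7456
SE_diff = √2 * SEM ≈ 10.9540
z = |23 − 26| / 10.9540 = 3 / 10.9540 ≈ 0.2739

0.27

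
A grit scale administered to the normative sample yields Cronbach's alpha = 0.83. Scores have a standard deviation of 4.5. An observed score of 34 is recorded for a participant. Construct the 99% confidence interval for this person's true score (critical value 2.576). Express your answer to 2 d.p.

[29.22, 38.78]

SEM = 4.5000×√(1 − 0.8300) ≈ 1.8554
Margin = 2.576 × 1.8554 ≈ 4.7795
CI = 34 ± 4.7795 → [29.2205, 38.7795]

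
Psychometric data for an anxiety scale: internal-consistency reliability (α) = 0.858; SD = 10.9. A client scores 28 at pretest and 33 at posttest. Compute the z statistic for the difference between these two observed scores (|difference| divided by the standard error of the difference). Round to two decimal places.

SEM = 10.90000 · √(1 − 0.85800) = 10.90000 · √0.14200 ≈ 10.90000 · 0.37683 ≈ 4.10743
Standard error of the difference = 4.10743·√2 ≈ 5.80879
z = 5 / 5.80879 ≈ 0.86076

0.86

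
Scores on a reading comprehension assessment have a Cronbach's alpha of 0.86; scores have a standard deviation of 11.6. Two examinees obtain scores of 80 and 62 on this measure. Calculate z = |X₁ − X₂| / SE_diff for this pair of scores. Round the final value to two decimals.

The standard error of measurement is 11.600·√(1 − 0.860) ≈ 11.600·0.374 ≈ 4.340.
Standard error of the difference = 4.340·√2 ≈ 6.138
z = 18 / 6.138 ≈ 2.932

2.93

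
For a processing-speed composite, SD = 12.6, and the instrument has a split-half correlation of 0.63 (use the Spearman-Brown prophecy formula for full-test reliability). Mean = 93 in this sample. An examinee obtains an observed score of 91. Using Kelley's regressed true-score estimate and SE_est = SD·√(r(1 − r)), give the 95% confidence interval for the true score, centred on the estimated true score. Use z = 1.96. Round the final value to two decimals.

r_full = 2·0.63 / (1 + 0.63) ≈ 0.773
T̂ = r·X + (1 − r)·M = 0.773·91 + 0.227·93 ≈ 70.344 + 21.110 ≈ 91.454
SE_est = SD · √(r(1 − r)) = 12.600 · √0.175 ≈ 12.600 · 0.419 ≈ 5.278
95% CI: 91.454 ± 10.345 ≈ (81.109, 101.799)

[81.11, 101.80]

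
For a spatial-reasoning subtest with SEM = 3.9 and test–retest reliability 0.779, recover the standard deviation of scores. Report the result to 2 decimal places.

8.30

SD = 3.9 / √(1 − 0.779) ≈ 8.296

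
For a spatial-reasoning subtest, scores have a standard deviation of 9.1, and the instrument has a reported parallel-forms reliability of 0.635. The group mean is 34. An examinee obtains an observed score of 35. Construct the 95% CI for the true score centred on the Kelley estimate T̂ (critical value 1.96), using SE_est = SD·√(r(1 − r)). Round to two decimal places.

T̂ = r·X + (1 − r)·M = 0.6350×35 + 0.3650×34 = 22.2250 + 12.4100 ≈ 34.6350
SE_est = 9.1000×√(0.6350×0.3650) ≈ 4.3810
CI = 34.6350 ± 1.96 × 4.3810 → [26.0482, 43.2218]

[26.05, 43.22]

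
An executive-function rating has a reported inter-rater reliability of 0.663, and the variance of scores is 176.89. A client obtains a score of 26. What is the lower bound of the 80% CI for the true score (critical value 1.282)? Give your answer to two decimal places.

16.10

SD = √176.89 ≈ 13.300
SEM = 13.300 * √(1 − 0.663) = 13.300 * √0.337 ≈ 13.300 * 0.581 ≈ 7.721
1.282 * SEM ≈ 9.898
Lower limit = 26 − 9.898 ≈ 16.102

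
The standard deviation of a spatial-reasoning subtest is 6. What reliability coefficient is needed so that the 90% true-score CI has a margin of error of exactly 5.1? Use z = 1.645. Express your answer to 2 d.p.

Required SEM = 5.1 / 1.645 ≈ 3.100
Required reliability = 1 − (SEM/SD)² = 1 − 0.267 ≈ 0.733

0.73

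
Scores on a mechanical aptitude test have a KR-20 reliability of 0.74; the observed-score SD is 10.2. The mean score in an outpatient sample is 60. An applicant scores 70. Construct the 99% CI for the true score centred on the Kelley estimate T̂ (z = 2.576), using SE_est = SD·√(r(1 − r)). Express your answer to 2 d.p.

[55.87, 78.93]

T̂ = 0.74000(70) + 0.26000(60) ≃ 67.40000
SE_est = 10.20000·√(0.74000·0.26000) ≃ 4.47407
CI = 67.40000 ± 2.576 · 4.47407 → [55.87480, 78.92520]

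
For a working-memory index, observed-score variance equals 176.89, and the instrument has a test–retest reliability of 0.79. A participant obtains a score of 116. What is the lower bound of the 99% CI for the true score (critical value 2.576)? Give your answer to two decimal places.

SD = √176.89 = 13.3000
SEM = 13.3000·√(1 − 0.7900) ≈ 6.0948
Half-width = 2.576·6.0948 ≈ 15.7003
Lower limit = 116 − 15.7003 ≈ 100.2997

100.30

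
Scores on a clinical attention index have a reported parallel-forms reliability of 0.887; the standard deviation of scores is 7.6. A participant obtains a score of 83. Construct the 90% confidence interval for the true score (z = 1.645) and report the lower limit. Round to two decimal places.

SEM = 7.600 * √(1 − 0.887) = 7.600 * √0.113 ≈ 7.600 * 0.336 ≈ 2.555
Margin = 1.645 * 2.555 ≈ 4.203
Lower limit = 83 − 4.203 ≈ 78.797

78.80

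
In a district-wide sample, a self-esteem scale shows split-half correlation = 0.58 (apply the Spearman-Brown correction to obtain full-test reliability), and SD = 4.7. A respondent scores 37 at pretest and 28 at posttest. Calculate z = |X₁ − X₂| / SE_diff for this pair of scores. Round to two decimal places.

r_full = 2·0.58 / (1 + 0.58) ≃ 0.7342
SEM = 4.7000·√(1 − 0.7342) ≃ 2.4232
Standard error of the difference = 2.4232·√2 ≃ 3.4270
z = |37 − 28| / 3.4270 = 9 / 3.4270 ≃ 2.6262

2.63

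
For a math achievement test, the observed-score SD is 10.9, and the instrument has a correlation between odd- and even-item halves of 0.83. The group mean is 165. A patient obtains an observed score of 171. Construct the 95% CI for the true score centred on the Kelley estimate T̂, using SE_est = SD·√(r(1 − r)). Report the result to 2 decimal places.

[164.24, 176.64]

Spearman-Brown: r = 2(0.83) / (1 + 0.83) = 1.6600 / 1.8300 ≈ 0.9071
T̂ = 0.9071(171) + 0.0929(165) ≈ 170.4426
SE_est = SD * √(r(1 − r)) = 10.9000 * √0.0843 ≈ 10.9000 * 0.2903 ≈ 3.1641
95% CI: 170.4426 ± 6.2017 ≈ (164.2409, 176.6443)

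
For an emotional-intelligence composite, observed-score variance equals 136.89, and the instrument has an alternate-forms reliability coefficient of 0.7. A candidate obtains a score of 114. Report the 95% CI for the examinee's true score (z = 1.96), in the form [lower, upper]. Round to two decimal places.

[101.44, 126.56]

SD = √136.89 ≈ 11.7000
SEM = 11.7000×√(1 − 0.7000) ≈ 6.4084
Half-width = 1.96×6.4084 ≈ 12.5604
CI = 114 ± 12.5604 → [101.4396, 126.5604]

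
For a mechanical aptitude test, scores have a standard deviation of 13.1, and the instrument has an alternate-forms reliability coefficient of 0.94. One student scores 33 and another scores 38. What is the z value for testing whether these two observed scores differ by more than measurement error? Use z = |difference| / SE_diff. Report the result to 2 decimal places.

1.10

SEM = 13.100·√(1 − 0.940) ≈ 3.209
SE_diff = SEM · √2 ≈ 3.209 · 1.414 ≈ 4.538
z = 5 / 4.538 ≈ 1.102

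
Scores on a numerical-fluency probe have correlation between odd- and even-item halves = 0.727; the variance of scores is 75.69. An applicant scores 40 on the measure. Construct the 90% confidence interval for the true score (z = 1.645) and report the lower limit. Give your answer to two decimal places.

SD = √75.69 = 8.700
r_full = 2·0.727 / (1 + 0.727) ≈ 0.842
SEM = 8.700·√(1 − 0.842) ≈ 3.459
1.645 · SEM ≈ 5.690
Lower bound: 40 − 5.690 = 34.310

34.31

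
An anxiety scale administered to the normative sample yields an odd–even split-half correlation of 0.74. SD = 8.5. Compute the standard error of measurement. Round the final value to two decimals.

Spearman-Brown: r = 2(0.74) / (1 + 0.74) = 1.4800 / 1.7400 ≈ 0.8506
SEM = 8.5000 * √(1 − 0.8506) = 8.5000 * √0.1494 ≈ 8.5000 * 0.3866 ≈ 3.2857

3.29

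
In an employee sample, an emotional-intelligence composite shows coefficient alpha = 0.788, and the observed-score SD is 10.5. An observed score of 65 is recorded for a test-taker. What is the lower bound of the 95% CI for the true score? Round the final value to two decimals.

SEM = 10.50000·√(1 − 0.78800) ≈ 4.83456
Half-width = 1.96·4.83456 ≈ 9.47574
Lower limit = 65 − 9.47574 ≈ 55.52426

55.52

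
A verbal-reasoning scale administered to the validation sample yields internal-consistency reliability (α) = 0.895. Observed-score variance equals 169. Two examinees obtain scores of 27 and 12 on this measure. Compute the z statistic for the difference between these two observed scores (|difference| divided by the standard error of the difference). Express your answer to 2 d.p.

SD = √169 ≈ 13.0000
SEM = 13.0000 × √(1 − 0.8950) = 13.0000 × √0.1050 ≈ 13.0000 × 0.3240 ≈ 4.2125
SE_diff = √2 × SEM ≈ 5.9573
z = 15 / 5.9573 ≈ 2.5179

2.52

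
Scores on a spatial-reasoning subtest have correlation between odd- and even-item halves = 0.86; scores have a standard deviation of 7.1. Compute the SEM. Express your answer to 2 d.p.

1.95

r_full = 2·0.86 / (1 + 0.86) ≈ 0.925
SEM = 7.100 * √(1 − 0.925) = 7.100 * √0.075 ≈ 7.100 * 0.274 ≈ 1.948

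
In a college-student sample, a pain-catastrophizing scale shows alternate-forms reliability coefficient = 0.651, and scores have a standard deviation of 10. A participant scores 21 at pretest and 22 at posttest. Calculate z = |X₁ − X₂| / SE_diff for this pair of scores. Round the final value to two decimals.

0.12

The standard error of measurement is 10.000×√(1 − 0.651) ≈ 10.000×0.591 ≈ 5.908.
Standard error of the difference = 5.908·√2 ≈ 8.355
z = 1 / 8.355 ≈ 0.120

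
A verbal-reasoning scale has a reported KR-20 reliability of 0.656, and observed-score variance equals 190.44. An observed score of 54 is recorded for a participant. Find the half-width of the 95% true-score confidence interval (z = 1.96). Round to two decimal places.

σ = 190.44^(1/2) = 13.8000
The standard error of measurement is 13.8000·√(1 − 0.6560) ≃ 13.8000·0.5865 ≃ 8.0939.
Margin = 1.96 · 8.0939 ≃ 15.8641

15.86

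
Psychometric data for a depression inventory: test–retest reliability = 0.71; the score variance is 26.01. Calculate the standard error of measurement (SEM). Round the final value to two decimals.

2.75

σ = 26.01^(1/2) = 5.1000
SEM = 5.1000 · √(1 − 0.7100) = 5.1000 · √0.2900 ≈ 5.1000 · 0.5385 ≈ 2.7464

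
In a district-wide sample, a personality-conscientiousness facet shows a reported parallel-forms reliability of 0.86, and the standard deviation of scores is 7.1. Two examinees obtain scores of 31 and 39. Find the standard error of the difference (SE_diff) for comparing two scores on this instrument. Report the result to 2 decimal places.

3.76

SEM = 7.1000 * √(1 − 0.8600) = 7.1000 * √0.1400 ≈ 7.1000 * 0.3742 ≈ 2.6566
SE_diff = √2 * SEM ≈ 3.7570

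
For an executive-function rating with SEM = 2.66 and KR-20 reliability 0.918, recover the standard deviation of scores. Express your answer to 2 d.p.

9.29

SD = SEM / √(1 − r) = 2.66 / √0.082 ≈ 2.66 / 0.286 ≈ 9.289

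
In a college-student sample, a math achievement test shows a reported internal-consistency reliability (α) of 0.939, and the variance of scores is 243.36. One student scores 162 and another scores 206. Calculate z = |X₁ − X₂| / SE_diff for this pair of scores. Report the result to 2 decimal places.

8.08

SD = √243.36 = 15.600
SEM = 15.600 × √(1 − 0.939) = 15.600 × √0.061 ≃ 15.600 × 0.247 ≃ 3.853
SE_diff = SEM × √2 ≃ 3.853 × 1.414 ≃ 5.449
z = |162 − 206| / 5.449 = 44 / 5.449 ≃ 8.075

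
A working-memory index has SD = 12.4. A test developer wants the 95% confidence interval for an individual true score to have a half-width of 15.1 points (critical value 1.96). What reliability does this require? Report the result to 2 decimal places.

SEM needed = half-width / z = 15.1/1.96 ≈ 7.7041
Required reliability = 1 − (SEM/SD)² = 1 − 0.3860 ≈ 0.6140

0.61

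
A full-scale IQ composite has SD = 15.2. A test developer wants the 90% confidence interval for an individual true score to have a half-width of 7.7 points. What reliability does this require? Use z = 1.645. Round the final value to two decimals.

SEM needed = half-width / z = 7.7/1.645 ≃ 4.6809
r = 1 − (4.6809/15.2)² ≃ 1 − 0.0948 ≃ 0.9052

0.91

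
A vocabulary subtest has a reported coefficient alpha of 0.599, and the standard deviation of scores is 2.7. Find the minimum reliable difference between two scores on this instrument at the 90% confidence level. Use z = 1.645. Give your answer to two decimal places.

3.98

The standard error of measurement is 2.7000*√(1 − 0.5990) ≈ 2.7000*0.6332 ≈ 1.7098.
Standard error of the difference = 1.7098·√2 ≈ 2.4180
Smallest detectable difference = 1.645*2.4180 ≈ 3.9776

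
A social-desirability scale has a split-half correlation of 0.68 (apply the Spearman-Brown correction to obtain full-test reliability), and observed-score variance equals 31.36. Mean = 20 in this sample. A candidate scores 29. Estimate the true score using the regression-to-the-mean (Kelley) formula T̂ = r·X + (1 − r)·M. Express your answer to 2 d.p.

27.29

Full-length reliability (Spearman-Brown) = 2(0.68)/(1+0.68) ≈ 0.810
Estimated true score = 0.810·29 + (1 − 0.810)·20 ≈ 27.286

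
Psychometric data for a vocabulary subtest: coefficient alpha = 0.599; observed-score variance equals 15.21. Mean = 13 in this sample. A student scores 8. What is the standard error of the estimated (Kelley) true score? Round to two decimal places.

1.91

SD = √15.21 ≈ 3.9000
SE_est = SD × √(r(1 − r)) = 3.9000 × √0.2402 ≈ 3.9000 × 0.4901 ≈ 1.9114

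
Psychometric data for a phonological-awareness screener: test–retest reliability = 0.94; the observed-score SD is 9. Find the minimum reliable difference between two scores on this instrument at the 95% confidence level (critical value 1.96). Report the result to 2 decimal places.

SEM = 9.0000 × √(1 − 0.9400) = 9.0000 × √0.0600 ≈ 9.0000 × 0.2449 ≈ 2.2045
Standard error of the difference = 2.2045·√2 ≈ 3.1177
Minimum reliable difference = 1.96 × SE_diff ≈ 1.96 × 3.1177 ≈ 6.1107

6.11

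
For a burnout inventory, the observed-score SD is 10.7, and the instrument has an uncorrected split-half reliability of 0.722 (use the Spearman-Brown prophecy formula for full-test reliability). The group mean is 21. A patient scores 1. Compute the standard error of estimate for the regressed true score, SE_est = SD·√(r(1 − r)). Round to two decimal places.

3.94

Full-length reliability (Spearman-Brown) = 2(0.722)/(1+0.722) ≈ 0.8386
SE_est = 10.7000·√[r(1 − r)] ≈ 3.9369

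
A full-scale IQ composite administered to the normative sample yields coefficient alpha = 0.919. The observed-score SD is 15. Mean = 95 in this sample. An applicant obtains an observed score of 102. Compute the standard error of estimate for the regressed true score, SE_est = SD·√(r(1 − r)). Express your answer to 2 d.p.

4.09

SE_est = 15.0000·√(0.9190·0.0810) ≃ 4.0925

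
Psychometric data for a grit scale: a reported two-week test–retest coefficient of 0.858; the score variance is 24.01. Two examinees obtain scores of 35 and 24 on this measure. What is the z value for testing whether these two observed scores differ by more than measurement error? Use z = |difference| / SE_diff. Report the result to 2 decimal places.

4.21

SD = √24.01 ≈ 4.9000
SEM = 4.9000 * √(1 − 0.8580) = 4.9000 * √0.1420 ≈ 4.9000 * 0.3768 ≈ 1.8465
Standard error of the difference = 1.8465·√2 ≈ 2.6113
z = |35 − 24| / 2.6113 = 11 / 2.6113 ≈ 4.2125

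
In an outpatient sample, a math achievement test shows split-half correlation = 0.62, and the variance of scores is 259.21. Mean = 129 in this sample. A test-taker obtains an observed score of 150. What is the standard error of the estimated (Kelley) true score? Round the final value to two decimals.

σ = 259.21^(1/2) = 16.10000
r_full = 2·0.62 / (1 + 0.62) ≈ 0.76543
SE_est = 16.10000*√(0.76543*0.23457) ≈ 6.82203

6.82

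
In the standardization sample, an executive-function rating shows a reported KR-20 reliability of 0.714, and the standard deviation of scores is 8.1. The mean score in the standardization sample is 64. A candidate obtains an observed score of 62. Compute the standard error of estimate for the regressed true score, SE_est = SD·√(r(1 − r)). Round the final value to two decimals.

3.66

SE_est = SD · √(r(1 − r)) = 8.100 · √0.204 ≃ 8.100 · 0.452 ≃ 3.660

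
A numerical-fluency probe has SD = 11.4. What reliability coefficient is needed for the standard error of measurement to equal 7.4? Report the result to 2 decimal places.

0.58

r = 1 − (7.4000/11.4)² ≈ 1 − 0.4214 ≈ 0.5786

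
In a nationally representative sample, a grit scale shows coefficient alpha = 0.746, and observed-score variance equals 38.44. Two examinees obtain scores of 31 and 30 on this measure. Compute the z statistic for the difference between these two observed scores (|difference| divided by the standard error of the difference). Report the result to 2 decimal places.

0.23

σ = 38.44^(1/2) = 6.2000
SEM = 6.2000 × √(1 − 0.7460) = 6.2000 × √0.2540 ≈ 6.2000 × 0.5040 ≈ 3.1247
SE_diff = SEM × √2 ≈ 3.1247 × 1.4142 ≈ 4.4190
z = |31 − 30| / 4.4190 = 1 / 4.4190 ≈ 0.2263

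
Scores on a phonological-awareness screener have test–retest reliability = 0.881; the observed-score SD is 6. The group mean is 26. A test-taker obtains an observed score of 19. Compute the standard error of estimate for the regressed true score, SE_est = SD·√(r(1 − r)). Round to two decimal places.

SE_est = SD * √(r(1 − r)) = 6.0000 * √0.1048 ≈ 6.0000 * 0.3238 ≈ 1.9427

1.94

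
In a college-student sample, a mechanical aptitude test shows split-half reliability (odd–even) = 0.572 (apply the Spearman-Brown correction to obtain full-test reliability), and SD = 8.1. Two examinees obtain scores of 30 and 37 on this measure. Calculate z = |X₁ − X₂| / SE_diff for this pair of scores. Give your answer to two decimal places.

r_full = 2·0.572 / (1 + 0.572) ≈ 0.72774
The standard error of measurement is 8.10000×√(1 − 0.72774) ≈ 8.10000×0.52179 ≈ 4.22650.
SE_diff = SEM × √2 ≈ 4.22650 × 1.41421 ≈ 5.97717
z = |30 − 37| / 5.97717 = 7 / 5.97717 ≈ 1.17112

1.17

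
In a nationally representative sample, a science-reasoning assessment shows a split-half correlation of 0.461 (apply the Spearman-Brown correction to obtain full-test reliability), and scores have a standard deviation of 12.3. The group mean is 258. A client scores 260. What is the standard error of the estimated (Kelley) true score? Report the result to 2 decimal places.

r_full = 2·0.461 / (1 + 0.461) ≈ 0.63107
SE_est = 12.30000·√[r(1 − r)] ≈ 5.93492

5.93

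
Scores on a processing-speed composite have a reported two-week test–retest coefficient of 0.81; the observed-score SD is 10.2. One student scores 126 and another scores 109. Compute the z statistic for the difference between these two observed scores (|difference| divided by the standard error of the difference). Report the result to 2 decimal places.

2.70

SEM = 10.2000*√(1 − 0.8100) ≃ 4.4461
SE_diff = √2 * SEM ≃ 6.2877
z = 17 / 6.2877 ≃ 2.7037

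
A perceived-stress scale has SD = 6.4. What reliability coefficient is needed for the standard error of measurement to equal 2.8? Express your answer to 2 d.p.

r = 1 − (2.800/6.4)² ≈ 1 − 0.191 ≈ 0.809

0.81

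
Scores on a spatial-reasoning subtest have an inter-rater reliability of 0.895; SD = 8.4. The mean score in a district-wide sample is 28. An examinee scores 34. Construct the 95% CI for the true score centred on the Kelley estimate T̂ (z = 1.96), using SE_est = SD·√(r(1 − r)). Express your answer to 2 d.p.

T̂ = 0.8950(34) + 0.1050(28) ≃ 33.3700
SE_est = 8.4000*√(0.8950*0.1050) ≃ 2.5750
95% CI: 33.3700 ± 5.0471 ≃ (28.3229, 38.4171)

[28.32, 38.42]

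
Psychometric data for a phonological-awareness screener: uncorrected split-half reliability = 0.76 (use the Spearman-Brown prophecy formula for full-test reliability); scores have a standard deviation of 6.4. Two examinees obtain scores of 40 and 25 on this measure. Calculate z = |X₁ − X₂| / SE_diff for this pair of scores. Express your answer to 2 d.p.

r_full = 2·0.76 / (1 + 0.76) ≃ 0.8636
SEM = 6.4000 * √(1 − 0.8636) = 6.4000 * √0.1364 ≃ 6.4000 * 0.3693 ≃ 2.3634
SE_diff = √2 * SEM ≃ 3.3423
z = 15 / 3.3423 ≃ 4.4879

4.49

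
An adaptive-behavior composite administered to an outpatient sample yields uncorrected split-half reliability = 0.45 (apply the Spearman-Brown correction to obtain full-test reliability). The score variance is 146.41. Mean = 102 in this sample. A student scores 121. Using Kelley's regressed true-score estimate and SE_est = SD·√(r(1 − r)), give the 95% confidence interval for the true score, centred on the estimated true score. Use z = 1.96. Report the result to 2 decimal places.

[102.29, 125.30]

σ = 146.41^(1/2) = 12.1000
r_full = 2·0.45 / (1 + 0.45) ≈ 0.6207
T̂ = r·X + (1 − r)·M = 0.6207*121 + 0.3793*102 ≈ 75.1034 + 38.6897 ≈ 113.7931
SE_est = SD * √(r(1 − r)) = 12.1000 * √0.2354 ≈ 12.1000 * 0.4852 ≈ 5.8711
CI = 113.7931 ± 1.96 * 5.8711 → [102.2857, 125.3005]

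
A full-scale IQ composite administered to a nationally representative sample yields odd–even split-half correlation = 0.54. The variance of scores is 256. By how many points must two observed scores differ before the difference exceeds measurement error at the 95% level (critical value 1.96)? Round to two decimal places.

24.24

SD = √256 ≈ 16.00000
r_full = 2·0.54 / (1 + 0.54) ≈ 0.70130
The standard error of measurement is 16.00000×√(1 − 0.70130) ≈ 16.00000×0.54654 ≈ 8.74457.
SE_diff = √2 × SEM ≈ 12.36669
Smallest detectable difference = 1.96×12.36669 ≈ 24.23872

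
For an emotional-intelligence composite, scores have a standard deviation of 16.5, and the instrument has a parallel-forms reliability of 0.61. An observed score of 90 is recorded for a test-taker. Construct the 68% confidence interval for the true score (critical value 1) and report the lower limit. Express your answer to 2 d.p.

79.70

SEM = 16.5000 × √(1 − 0.6100) = 16.5000 × √0.3900 ≈ 16.5000 × 0.6245 ≈ 10.3042
Margin = 1 × 10.3042 ≈ 10.3042
Lower limit = 90 − 10.3042 ≈ 79.6958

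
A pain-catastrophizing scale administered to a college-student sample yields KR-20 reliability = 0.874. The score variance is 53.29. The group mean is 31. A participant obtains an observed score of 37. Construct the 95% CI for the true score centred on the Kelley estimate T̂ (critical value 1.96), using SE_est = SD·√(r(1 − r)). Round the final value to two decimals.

[31.50, 40.99]

σ = 53.29^(1/2) = 7.3000
Estimated true score = 0.8740×37 + (1 − 0.8740)×31 ≈ 36.2440
SE_est = SD × √(r(1 − r)) = 7.3000 × √0.1101 ≈ 7.3000 × 0.3318 ≈ 2.4225
95% CI: 36.2440 ± 4.7481 ≈ (31.4959, 40.9921)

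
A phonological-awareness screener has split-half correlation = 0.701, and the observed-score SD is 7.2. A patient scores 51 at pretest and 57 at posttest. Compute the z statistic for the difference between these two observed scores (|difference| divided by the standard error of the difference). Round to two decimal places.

Full-length reliability (Spearman-Brown) = 2(0.701)/(1+0.701) ≃ 0.824
The standard error of measurement is 7.200×√(1 − 0.824) ≃ 7.200×0.419 ≃ 3.019.
Standard error of the difference = 3.019·√2 ≃ 4.269
z = 6 / 4.269 ≃ 1.405

1.41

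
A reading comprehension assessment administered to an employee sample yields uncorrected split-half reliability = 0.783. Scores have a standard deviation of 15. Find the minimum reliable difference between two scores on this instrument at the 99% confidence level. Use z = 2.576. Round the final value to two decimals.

19.06

Full-length reliability (Spearman-Brown) = 2(0.783)/(1+0.783) ≈ 0.87830
SEM = 15.00000 × √(1 − 0.87830) = 15.00000 × √0.12170 ≈ 15.00000 × 0.34886 ≈ 5.23294
SE_diff = SEM × √2 ≈ 5.23294 × 1.41421 ≈ 7.40049
Smallest detectable difference = 2.576×7.40049 ≈ 19.06366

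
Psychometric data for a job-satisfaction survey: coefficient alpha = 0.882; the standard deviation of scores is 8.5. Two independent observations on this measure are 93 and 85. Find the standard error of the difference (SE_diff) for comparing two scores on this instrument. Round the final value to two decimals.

4.13

SEM = 8.500 * √(1 − 0.882) = 8.500 * √0.118 ≈ 8.500 * 0.344 ≈ 2.920
SE_diff = √2 * SEM ≈ 4.129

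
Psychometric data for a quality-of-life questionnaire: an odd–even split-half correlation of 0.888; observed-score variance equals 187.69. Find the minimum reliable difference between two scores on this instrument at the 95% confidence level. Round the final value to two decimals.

σ = 187.69^(1/2) = 13.700
Spearman-Brown: r = 2(0.888) / (1 + 0.888) = 1.776 / 1.888 ≈ 0.941
SEM = 13.700×√(1 − 0.941) ≈ 3.337
SE_diff = SEM × √2 ≈ 3.337 × 1.414 ≈ 4.719
Smallest detectable difference = 1.96×4.719 ≈ 9.249

9.25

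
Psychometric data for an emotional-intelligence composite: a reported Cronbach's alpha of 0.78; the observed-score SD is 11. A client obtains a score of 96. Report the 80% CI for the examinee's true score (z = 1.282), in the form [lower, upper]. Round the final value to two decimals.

[89.39, 102.61]

The standard error of measurement is 11.0000·√(1 − 0.7800) ≈ 11.0000·0.4690 ≈ 5.1595.
1.282 · SEM ≈ 6.6144
Interval: (89.3856, 102.6144)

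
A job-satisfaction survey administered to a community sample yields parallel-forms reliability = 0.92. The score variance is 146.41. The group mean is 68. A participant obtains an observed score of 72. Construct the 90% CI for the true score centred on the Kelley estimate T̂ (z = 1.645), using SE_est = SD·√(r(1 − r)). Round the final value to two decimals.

[66.28, 77.08]

SD = √146.41 = 12.1000
T̂ = r·X + (1 − r)·M = 0.9200*72 + 0.0800*68 = 66.2400 + 5.4400 ≈ 71.6800
SE_est = SD * √(r(1 − r)) = 12.1000 * √0.0736 ≈ 12.1000 * 0.2713 ≈ 3.2826
90% CI: 71.6800 ± 5.4000 ≈ (66.2800, 77.0800)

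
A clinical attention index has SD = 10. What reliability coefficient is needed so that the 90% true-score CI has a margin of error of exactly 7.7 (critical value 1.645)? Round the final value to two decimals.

Required SEM = 7.7 / 1.645 ≃ 4.68085
r = 1 − (4.68085/10)² ≃ 1 − 0.21910 ≃ 0.78090

0.78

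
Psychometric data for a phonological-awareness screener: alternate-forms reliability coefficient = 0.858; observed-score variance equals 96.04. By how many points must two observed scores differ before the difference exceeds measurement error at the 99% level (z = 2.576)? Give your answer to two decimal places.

SD = √96.04 ≈ 9.8000
SEM = 9.8000 · √(1 − 0.8580) = 9.8000 · √0.1420 ≈ 9.8000 · 0.3768 ≈ 3.6929
SE_diff = SEM · √2 ≈ 3.6929 · 1.4142 ≈ 5.2226
Smallest detectable difference = 2.576·5.2226 ≈ 13.4534

13.45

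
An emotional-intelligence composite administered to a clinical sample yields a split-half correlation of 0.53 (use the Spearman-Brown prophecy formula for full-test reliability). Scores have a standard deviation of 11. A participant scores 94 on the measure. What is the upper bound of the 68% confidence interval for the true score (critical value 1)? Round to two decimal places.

Spearman-Brown: r = 2(0.53) / (1 + 0.53) = 1.0600 / 1.5300 ≈ 0.6928
SEM = 11.0000 * √(1 − 0.6928) = 11.0000 * √0.3072 ≈ 11.0000 * 0.5542 ≈ 6.0967
Half-width = 1*6.0967 ≈ 6.0967
Upper limit = 94 + 6.0967 ≈ 100.0967

100.10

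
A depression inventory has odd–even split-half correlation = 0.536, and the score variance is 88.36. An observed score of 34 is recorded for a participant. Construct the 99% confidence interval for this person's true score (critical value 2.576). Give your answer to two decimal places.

SD = √88.36 ≃ 9.4000
r_full = 2·0.536 / (1 + 0.536) ≃ 0.6979
SEM = 9.4000·√(1 − 0.6979) ≃ 5.1664
Half-width = 2.576·5.1664 ≃ 13.3087
99% CI: 34 ± 13.3087 = [20.6913, 47.3087]

[20.69, 47.31]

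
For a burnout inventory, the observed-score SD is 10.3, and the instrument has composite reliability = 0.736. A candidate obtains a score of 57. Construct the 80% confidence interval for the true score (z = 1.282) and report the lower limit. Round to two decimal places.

SEM = 10.30000 * √(1 − 0.73600) = 10.30000 * √0.26400 ≈ 10.30000 * 0.51381 ≈ 5.29224
Margin = 1.282 * 5.29224 ≈ 6.78465
Lower limit = 57 − 6.78465 ≈ 50.21535

50.22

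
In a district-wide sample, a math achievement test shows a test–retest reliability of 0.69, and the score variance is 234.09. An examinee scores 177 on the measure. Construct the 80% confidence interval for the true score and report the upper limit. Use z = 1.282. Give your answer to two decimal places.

187.92

σ = 234.09^(1/2) = 15.3000
SEM = 15.3000 * √(1 − 0.6900) = 15.3000 * √0.3100 ≃ 15.3000 * 0.5568 ≃ 8.5187
Margin = 1.282 * 8.5187 ≃ 10.9209
Upper bound: 177 + 10.9209 = 187.9209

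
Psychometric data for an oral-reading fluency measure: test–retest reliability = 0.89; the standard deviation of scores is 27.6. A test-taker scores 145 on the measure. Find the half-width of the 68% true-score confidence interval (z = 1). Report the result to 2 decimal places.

SEM = 27.6000*√(1 − 0.8900) ≈ 9.1539
Margin = 1 * 9.1539 ≈ 9.1539

9.15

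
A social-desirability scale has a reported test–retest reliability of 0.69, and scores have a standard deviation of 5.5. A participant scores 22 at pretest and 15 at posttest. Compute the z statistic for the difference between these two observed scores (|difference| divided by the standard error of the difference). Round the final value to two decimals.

1.62

SEM = 5.5000*√(1 − 0.6900) ≈ 3.0623
SE_diff = SEM * √2 ≈ 3.0623 * 1.4142 ≈ 4.3307
z = 7 / 4.3307 ≈ 1.6164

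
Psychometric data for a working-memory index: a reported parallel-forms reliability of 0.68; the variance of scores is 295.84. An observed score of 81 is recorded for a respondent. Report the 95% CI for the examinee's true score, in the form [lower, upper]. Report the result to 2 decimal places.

[61.93, 100.07]

SD = √295.84 ≈ 17.2000
The standard error of measurement is 17.2000·√(1 − 0.6800) ≈ 17.2000·0.5657 ≈ 9.7298.
1.96 · SEM ≈ 19.0704
95% CI: 81 ± 19.0704 = [61.9296, 100.0704]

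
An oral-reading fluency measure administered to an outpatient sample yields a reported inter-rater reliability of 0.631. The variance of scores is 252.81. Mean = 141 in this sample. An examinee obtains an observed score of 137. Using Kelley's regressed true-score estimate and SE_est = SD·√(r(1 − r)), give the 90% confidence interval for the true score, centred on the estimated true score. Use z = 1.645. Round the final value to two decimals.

[125.86, 151.10]

σ = 252.81^(1/2) = 15.900
Estimated true score = 0.631·137 + (1 − 0.631)·141 ≃ 138.476
SE_est = SD · √(r(1 − r)) = 15.900 · √0.233 ≃ 15.900 · 0.483 ≃ 7.672
90% CI: 138.476 ± 12.621 ≃ (125.855, 151.097)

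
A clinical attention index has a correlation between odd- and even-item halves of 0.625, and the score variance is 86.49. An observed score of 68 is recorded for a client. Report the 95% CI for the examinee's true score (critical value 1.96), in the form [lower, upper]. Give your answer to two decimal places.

σ = 86.49^(1/2) = 9.30000
Full-length reliability (Spearman-Brown) = 2(0.625)/(1+0.625) ≈ 0.76923
SEM = 9.30000 * √(1 − 0.76923) = 9.30000 * √0.23077 ≈ 9.30000 * 0.48038 ≈ 4.46758
1.96 * SEM ≈ 8.75645
95% CI: 68 ± 8.75645 = [59.24355, 76.75645]

[59.24, 76.76]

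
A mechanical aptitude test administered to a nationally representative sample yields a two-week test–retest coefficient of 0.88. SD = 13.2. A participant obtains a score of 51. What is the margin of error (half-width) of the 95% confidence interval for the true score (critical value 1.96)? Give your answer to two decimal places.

8.96

SEM = 13.2000·√(1 − 0.8800) ≈ 4.5726
1.96 · SEM ≈ 8.9623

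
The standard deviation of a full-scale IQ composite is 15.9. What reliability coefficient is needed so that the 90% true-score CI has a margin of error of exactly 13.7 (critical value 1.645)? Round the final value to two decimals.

0.73

SEM needed = half-width / z = 13.7/1.645 ≈ 8.328
Required reliability = 1 − (SEM/SD)² = 1 − 0.274 ≈ 0.726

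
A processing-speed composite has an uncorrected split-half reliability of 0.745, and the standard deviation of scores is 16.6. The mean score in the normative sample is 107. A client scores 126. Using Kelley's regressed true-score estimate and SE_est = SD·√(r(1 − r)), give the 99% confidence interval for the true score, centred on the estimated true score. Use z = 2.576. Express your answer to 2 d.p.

[108.12, 138.33]

r_full = 2·0.745 / (1 + 0.745) ≈ 0.8539
Estimated true score = 0.8539×126 + (1 − 0.8539)×107 ≈ 123.2235
SE_est = 16.6000×√(0.8539×0.1461) ≈ 5.8638
99% CI: 123.2235 ± 15.1050 ≈ (108.1185, 138.3285)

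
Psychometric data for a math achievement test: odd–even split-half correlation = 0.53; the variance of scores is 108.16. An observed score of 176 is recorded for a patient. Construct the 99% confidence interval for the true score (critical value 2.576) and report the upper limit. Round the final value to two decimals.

σ = 108.16^(1/2) = 10.4000
Full-length reliability (Spearman-Brown) = 2(0.53)/(1+0.53) ≈ 0.6928
SEM = 10.4000 × √(1 − 0.6928) = 10.4000 × √0.3072 ≈ 10.4000 × 0.5542 ≈ 5.7642
Margin = 2.576 × 5.7642 ≈ 14.8485
Upper bound: 176 + 14.8485 = 190.8485

190.85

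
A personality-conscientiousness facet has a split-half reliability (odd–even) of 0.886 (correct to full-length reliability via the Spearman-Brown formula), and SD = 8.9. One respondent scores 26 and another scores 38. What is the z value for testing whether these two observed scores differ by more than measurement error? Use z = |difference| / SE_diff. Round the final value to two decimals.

Spearman-Brown: r = 2(0.886) / (1 + 0.886) = 1.772 / 1.886 ≃ 0.940
The standard error of measurement is 8.900·√(1 − 0.940) ≃ 8.900·0.246 ≃ 2.188.
SE_diff = √2 · SEM ≃ 3.094
z = 12 / 3.094 ≃ 3.878

3.88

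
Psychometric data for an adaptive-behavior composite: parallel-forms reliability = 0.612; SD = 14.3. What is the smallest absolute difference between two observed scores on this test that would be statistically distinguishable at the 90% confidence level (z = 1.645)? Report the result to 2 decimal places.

20.72

SEM = 14.3000 · √(1 − 0.6120) = 14.3000 · √0.3880 ≈ 14.3000 · 0.6229 ≈ 8.9074
SE_diff = √2 · SEM ≈ 12.5970
Smallest detectable difference = 1.645·12.5970 ≈ 20.7221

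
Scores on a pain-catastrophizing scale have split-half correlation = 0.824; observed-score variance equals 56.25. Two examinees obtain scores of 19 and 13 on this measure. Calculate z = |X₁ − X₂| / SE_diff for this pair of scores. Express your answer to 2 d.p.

1.82

SD = √56.25 ≃ 7.5000
Full-length reliability (Spearman-Brown) = 2(0.824)/(1+0.824) ≃ 0.9035
SEM = 7.5000 * √(1 − 0.9035) = 7.5000 * √0.0965 ≃ 7.5000 * 0.3106 ≃ 2.3297
Standard error of the difference = 2.3297·√2 ≃ 3.2947
z = 6 / 3.2947 ≃ 1.8211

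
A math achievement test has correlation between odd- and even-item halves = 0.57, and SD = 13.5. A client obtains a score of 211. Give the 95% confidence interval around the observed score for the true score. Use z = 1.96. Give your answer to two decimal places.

[197.15, 224.85]

Full-length reliability (Spearman-Brown) = 2(0.57)/(1+0.57) ≈ 0.72611
The standard error of measurement is 13.50000*√(1 − 0.72611) ≈ 13.50000*0.52334 ≈ 7.06510.
Margin = 1.96 * 7.06510 ≈ 13.84759
Interval: (197.15241, 224.84759)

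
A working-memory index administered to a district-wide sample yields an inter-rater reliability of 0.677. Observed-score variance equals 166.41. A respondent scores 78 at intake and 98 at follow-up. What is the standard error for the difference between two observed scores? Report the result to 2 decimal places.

10.37

σ = 166.41^(1/2) = 12.9000
The standard error of measurement is 12.9000×√(1 − 0.6770) ≈ 12.9000×0.5683 ≈ 7.3315.
SE_diff = √2 × SEM ≈ 10.3683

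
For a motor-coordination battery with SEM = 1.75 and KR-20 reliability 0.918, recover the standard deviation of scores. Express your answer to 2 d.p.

6.11

σ = SEM·(1 − r)^(−1/2) ≈ 1.75×3.4922 ≈ 6.1113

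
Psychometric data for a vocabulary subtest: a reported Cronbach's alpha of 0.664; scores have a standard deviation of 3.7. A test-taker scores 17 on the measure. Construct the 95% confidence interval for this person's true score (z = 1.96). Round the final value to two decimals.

The standard error of measurement is 3.700·√(1 − 0.664) ≈ 3.700·0.580 ≈ 2.145.
Margin = 1.96 · 2.145 ≈ 4.204
CI = 17 ± 4.204 → [12.796, 21.204]

[12.80, 21.20]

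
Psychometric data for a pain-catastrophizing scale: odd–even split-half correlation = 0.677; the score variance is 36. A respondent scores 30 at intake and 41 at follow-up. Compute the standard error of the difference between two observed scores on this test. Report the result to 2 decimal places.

3.72

SD = √36 = 6.0000
Full-length reliability (Spearman-Brown) = 2(0.677)/(1+0.677) ≈ 0.8074
SEM = 6.0000·√(1 − 0.8074) ≈ 2.6332
SE_diff = SEM · √2 ≈ 2.6332 · 1.4142 ≈ 3.7239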